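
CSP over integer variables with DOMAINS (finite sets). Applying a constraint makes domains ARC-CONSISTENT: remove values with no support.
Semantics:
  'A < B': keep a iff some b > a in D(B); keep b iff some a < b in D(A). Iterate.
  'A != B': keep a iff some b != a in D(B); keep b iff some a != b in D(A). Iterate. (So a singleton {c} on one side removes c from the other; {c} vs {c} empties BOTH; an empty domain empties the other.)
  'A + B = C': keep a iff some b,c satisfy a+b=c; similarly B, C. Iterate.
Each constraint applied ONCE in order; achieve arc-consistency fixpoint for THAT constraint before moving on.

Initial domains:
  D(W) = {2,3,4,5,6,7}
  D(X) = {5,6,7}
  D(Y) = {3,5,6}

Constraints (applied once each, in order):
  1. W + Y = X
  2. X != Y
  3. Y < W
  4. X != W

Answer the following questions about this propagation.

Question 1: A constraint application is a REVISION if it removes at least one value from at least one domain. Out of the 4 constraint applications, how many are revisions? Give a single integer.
Answer: 2

Derivation:
Constraint 1 (W + Y = X) on D(W)={2,3,4,5,6,7} D(Y)={3,5,6} D(X)={5,6,7}: W {2,3,4,5,6,7}->{2,3,4}; Y {3,5,6}->{3,5} => REVISION
Constraint 2 (X != Y) on D(X)={5,6,7} D(Y)={3,5}: no change => not a revision
Constraint 3 (Y < W) on D(Y)={3,5} D(W)={2,3,4}: Y {3,5}->{3}; W {2,3,4}->{4} => REVISION
Constraint 4 (X != W) on D(X)={5,6,7} D(W)={4}: no change => not a revision
Total revisions = 2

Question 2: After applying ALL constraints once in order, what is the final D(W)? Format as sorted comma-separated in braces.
Answer: {4}

Derivation:
Constraint 1 (W + Y = X) on D(W)={2,3,4,5,6,7} D(Y)={3,5,6} D(X)={5,6,7}: W {2,3,4,5,6,7}->{2,3,4}; Y {3,5,6}->{3,5}
Constraint 2 (X != Y) on D(X)={5,6,7} D(Y)={3,5}: no change
Constraint 3 (Y < W) on D(Y)={3,5} D(W)={2,3,4}: Y {3,5}->{3}; W {2,3,4}->{4}
Constraint 4 (X != W) on D(X)={5,6,7} D(W)={4}: no change
So after all 4 constraints: D(W) = {4}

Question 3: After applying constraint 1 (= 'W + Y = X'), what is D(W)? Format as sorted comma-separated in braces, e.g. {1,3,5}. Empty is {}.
Answer: {2,3,4}

Derivation:
Constraint 1 (W + Y = X) on D(W)={2,3,4,5,6,7} D(Y)={3,5,6} D(X)={5,6,7}: W {2,3,4,5,6,7}->{2,3,4}; Y {3,5,6}->{3,5}
So after constraint 1: D(W) = {2,3,4}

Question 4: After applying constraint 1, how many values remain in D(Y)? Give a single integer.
Answer: 2

Derivation:
Constraint 1 (W + Y = X) on D(W)={2,3,4,5,6,7} D(Y)={3,5,6} D(X)={5,6,7}: W {2,3,4,5,6,7}->{2,3,4}; Y {3,5,6}->{3,5}
So after constraint 1: D(Y)={3,5}, size = 2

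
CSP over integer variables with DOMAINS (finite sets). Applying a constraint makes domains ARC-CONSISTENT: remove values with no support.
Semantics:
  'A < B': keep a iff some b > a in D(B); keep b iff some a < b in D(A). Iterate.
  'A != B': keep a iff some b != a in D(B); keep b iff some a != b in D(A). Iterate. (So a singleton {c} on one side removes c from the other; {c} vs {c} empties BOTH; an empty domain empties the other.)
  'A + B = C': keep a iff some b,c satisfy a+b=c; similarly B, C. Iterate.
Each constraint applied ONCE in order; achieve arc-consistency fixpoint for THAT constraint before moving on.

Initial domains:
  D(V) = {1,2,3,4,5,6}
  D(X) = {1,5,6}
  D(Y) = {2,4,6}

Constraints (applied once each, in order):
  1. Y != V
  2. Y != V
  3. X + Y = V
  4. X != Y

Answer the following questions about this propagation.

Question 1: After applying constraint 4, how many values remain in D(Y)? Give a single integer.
Constraint 1 (Y != V) on D(Y)={2,4,6} D(V)={1,2,3,4,5,6}: no change
Constraint 2 (Y != V) on D(Y)={2,4,6} D(V)={1,2,3,4,5,6}: no change
Constraint 3 (X + Y = V) on D(X)={1,5,6} D(Y)={2,4,6} D(V)={1,2,3,4,5,6}: X {1,5,6}->{1}; Y {2,4,6}->{2,4}; V {1,2,3,4,5,6}->{3,5}
Constraint 4 (X != Y) on D(X)={1} D(Y)={2,4}: no change
So after constraint 4: D(Y)={2,4}, size = 2

Answer: 2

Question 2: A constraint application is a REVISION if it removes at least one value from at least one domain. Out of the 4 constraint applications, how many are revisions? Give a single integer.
Answer: 1

Derivation:
Constraint 1 (Y != V) on D(Y)={2,4,6} D(V)={1,2,3,4,5,6}: no change => not a revision
Constraint 2 (Y != V) on D(Y)={2,4,6} D(V)={1,2,3,4,5,6}: no change => not a revision
Constraint 3 (X + Y = V) on D(X)={1,5,6} D(Y)={2,4,6} D(V)={1,2,3,4,5,6}: X {1,5,6}->{1}; Y {2,4,6}->{2,4}; V {1,2,3,4,5,6}->{3,5} => REVISION
Constraint 4 (X != Y) on D(X)={1} D(Y)={2,4}: no change => not a revision
Total revisions = 1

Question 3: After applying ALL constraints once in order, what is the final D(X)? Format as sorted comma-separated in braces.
Constraint 1 (Y != V) on D(Y)={2,4,6} D(V)={1,2,3,4,5,6}: no change
Constraint 2 (Y != V) on D(Y)={2,4,6} D(V)={1,2,3,4,5,6}: no change
Constraint 3 (X + Y = V) on D(X)={1,5,6} D(Y)={2,4,6} D(V)={1,2,3,4,5,6}: X {1,5,6}->{1}; Y {2,4,6}->{2,4}; V {1,2,3,4,5,6}->{3,5}
Constraint 4 (X != Y) on D(X)={1} D(Y)={2,4}: no change
So after all 4 constraints: D(X) = {1}

Answer: {1}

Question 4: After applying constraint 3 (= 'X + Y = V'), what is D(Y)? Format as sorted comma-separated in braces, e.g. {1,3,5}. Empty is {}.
Answer: {2,4}

Derivation:
Constraint 1 (Y != V) on D(Y)={2,4,6} D(V)={1,2,3,4,5,6}: no change
Constraint 2 (Y != V) on D(Y)={2,4,6} D(V)={1,2,3,4,5,6}: no change
Constraint 3 (X + Y = V) on D(X)={1,5,6} D(Y)={2,4,6} D(V)={1,2,3,4,5,6}: X {1,5,6}->{1}; Y {2,4,6}->{2,4}; V {1,2,3,4,5,6}->{3,5}
So after constraint 3: D(Y) = {2,4}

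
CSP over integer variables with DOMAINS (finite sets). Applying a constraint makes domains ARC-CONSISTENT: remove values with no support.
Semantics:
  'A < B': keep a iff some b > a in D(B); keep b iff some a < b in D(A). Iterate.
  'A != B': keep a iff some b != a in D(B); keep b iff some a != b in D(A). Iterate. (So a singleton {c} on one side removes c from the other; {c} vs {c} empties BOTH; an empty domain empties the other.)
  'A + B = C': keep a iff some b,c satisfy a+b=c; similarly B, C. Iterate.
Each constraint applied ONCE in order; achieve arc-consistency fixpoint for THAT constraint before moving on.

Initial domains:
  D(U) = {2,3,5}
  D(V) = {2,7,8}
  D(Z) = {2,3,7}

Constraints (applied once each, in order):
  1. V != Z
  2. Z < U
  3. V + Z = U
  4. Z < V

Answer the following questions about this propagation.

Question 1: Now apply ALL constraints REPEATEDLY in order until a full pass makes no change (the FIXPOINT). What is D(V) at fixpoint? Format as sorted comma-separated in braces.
Answer: {}

Derivation:
pass 0 (initial): D(V)={2,7,8}
pass 1: U {2,3,5}->{5}; V {2,7,8}->{}; Z {2,3,7}->{}
pass 2: U {5}->{}
pass 3: no change
Fixpoint after 3 passes: D(V) = {}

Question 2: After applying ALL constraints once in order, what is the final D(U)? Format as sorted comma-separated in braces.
Constraint 1 (V != Z) on D(V)={2,7,8} D(Z)={2,3,7}: no change
Constraint 2 (Z < U) on D(Z)={2,3,7} D(U)={2,3,5}: Z {2,3,7}->{2,3}; U {2,3,5}->{3,5}
Constraint 3 (V + Z = U) on D(V)={2,7,8} D(Z)={2,3} D(U)={3,5}: V {2,7,8}->{2}; Z {2,3}->{3}; U {3,5}->{5}
Constraint 4 (Z < V) on D(Z)={3} D(V)={2}: Z {3}->{}; V {2}->{}
So after all 4 constraints: D(U) = {5}

Answer: {5}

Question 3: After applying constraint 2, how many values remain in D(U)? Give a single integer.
Answer: 2

Derivation:
Constraint 1 (V != Z) on D(V)={2,7,8} D(Z)={2,3,7}: no change
Constraint 2 (Z < U) on D(Z)={2,3,7} D(U)={2,3,5}: Z {2,3,7}->{2,3}; U {2,3,5}->{3,5}
So after constraint 2: D(U)={3,5}, size = 2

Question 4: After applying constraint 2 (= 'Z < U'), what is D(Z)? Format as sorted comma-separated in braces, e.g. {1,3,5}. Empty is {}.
Answer: {2,3}

Derivation:
Constraint 1 (V != Z) on D(V)={2,7,8} D(Z)={2,3,7}: no change
Constraint 2 (Z < U) on D(Z)={2,3,7} D(U)={2,3,5}: Z {2,3,7}->{2,3}; U {2,3,5}->{3,5}
So after constraint 2: D(Z) = {2,3}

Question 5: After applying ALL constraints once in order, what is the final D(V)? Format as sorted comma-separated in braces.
Constraint 1 (V != Z) on D(V)={2,7,8} D(Z)={2,3,7}: no change
Constraint 2 (Z < U) on D(Z)={2,3,7} D(U)={2,3,5}: Z {2,3,7}->{2,3}; U {2,3,5}->{3,5}
Constraint 3 (V + Z = U) on D(V)={2,7,8} D(Z)={2,3} D(U)={3,5}: V {2,7,8}->{2}; Z {2,3}->{3}; U {3,5}->{5}
Constraint 4 (Z < V) on D(Z)={3} D(V)={2}: Z {3}->{}; V {2}->{}
So after all 4 constraints: D(V) = {}

Answer: {}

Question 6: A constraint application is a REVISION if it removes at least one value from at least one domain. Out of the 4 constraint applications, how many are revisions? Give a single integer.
Constraint 1 (V != Z) on D(V)={2,7,8} D(Z)={2,3,7}: no change => not a revision
Constraint 2 (Z < U) on D(Z)={2,3,7} D(U)={2,3,5}: Z {2,3,7}->{2,3}; U {2,3,5}->{3,5} => REVISION
Constraint 3 (V + Z = U) on D(V)={2,7,8} D(Z)={2,3} D(U)={3,5}: V {2,7,8}->{2}; Z {2,3}->{3}; U {3,5}->{5} => REVISION
Constraint 4 (Z < V) on D(Z)={3} D(V)={2}: Z {3}->{}; V {2}->{} => REVISION
Total revisions = 3

Answer: 3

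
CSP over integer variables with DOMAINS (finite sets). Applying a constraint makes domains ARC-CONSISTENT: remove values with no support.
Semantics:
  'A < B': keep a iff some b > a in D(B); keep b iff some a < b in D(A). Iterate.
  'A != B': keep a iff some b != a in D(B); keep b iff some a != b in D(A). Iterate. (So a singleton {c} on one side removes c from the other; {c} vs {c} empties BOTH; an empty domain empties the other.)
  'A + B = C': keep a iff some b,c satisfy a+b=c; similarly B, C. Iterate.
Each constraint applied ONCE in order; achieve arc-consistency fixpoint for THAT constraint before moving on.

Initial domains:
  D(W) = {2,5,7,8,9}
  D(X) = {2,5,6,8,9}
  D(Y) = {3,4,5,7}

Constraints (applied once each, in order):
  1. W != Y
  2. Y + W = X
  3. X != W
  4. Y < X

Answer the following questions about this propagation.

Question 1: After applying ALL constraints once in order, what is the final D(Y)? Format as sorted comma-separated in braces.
Answer: {3,4,7}

Derivation:
Constraint 1 (W != Y) on D(W)={2,5,7,8,9} D(Y)={3,4,5,7}: no change
Constraint 2 (Y + W = X) on D(Y)={3,4,5,7} D(W)={2,5,7,8,9} D(X)={2,5,6,8,9}: Y {3,4,5,7}->{3,4,7}; W {2,5,7,8,9}->{2,5}; X {2,5,6,8,9}->{5,6,8,9}
Constraint 3 (X != W) on D(X)={5,6,8,9} D(W)={2,5}: no change
Constraint 4 (Y < X) on D(Y)={3,4,7} D(X)={5,6,8,9}: no change
So after all 4 constraints: D(Y) = {3,4,7}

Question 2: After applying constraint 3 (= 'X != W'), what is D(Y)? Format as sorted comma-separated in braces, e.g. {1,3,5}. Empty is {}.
Constraint 1 (W != Y) on D(W)={2,5,7,8,9} D(Y)={3,4,5,7}: no change
Constraint 2 (Y + W = X) on D(Y)={3,4,5,7} D(W)={2,5,7,8,9} D(X)={2,5,6,8,9}: Y {3,4,5,7}->{3,4,7}; W {2,5,7,8,9}->{2,5}; X {2,5,6,8,9}->{5,6,8,9}
Constraint 3 (X != W) on D(X)={5,6,8,9} D(W)={2,5}: no change
So after constraint 3: D(Y) = {3,4,7}

Answer: {3,4,7}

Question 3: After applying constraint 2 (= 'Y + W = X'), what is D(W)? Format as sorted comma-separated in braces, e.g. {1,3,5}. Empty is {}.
Constraint 1 (W != Y) on D(W)={2,5,7,8,9} D(Y)={3,4,5,7}: no change
Constraint 2 (Y + W = X) on D(Y)={3,4,5,7} D(W)={2,5,7,8,9} D(X)={2,5,6,8,9}: Y {3,4,5,7}->{3,4,7}; W {2,5,7,8,9}->{2,5}; X {2,5,6,8,9}->{5,6,8,9}
So after constraint 2: D(W) = {2,5}

Answer: {2,5}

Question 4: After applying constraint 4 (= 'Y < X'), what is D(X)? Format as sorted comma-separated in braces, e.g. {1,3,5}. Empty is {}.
Constraint 1 (W != Y) on D(W)={2,5,7,8,9} D(Y)={3,4,5,7}: no change
Constraint 2 (Y + W = X) on D(Y)={3,4,5,7} D(W)={2,5,7,8,9} D(X)={2,5,6,8,9}: Y {3,4,5,7}->{3,4,7}; W {2,5,7,8,9}->{2,5}; X {2,5,6,8,9}->{5,6,8,9}
Constraint 3 (X != W) on D(X)={5,6,8,9} D(W)={2,5}: no change
Constraint 4 (Y < X) on D(Y)={3,4,7} D(X)={5,6,8,9}: no change
So after constraint 4: D(X) = {5,6,8,9}

Answer: {5,6,8,9}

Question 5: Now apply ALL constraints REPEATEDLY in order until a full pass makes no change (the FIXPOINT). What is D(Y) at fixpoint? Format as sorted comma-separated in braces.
pass 0 (initial): D(Y)={3,4,5,7}
pass 1: W {2,5,7,8,9}->{2,5}; X {2,5,6,8,9}->{5,6,8,9}; Y {3,4,5,7}->{3,4,7}
pass 2: no change
Fixpoint after 2 passes: D(Y) = {3,4,7}

Answer: {3,4,7}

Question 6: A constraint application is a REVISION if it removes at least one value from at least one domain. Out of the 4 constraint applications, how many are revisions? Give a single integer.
Answer: 1

Derivation:
Constraint 1 (W != Y) on D(W)={2,5,7,8,9} D(Y)={3,4,5,7}: no change => not a revision
Constraint 2 (Y + W = X) on D(Y)={3,4,5,7} D(W)={2,5,7,8,9} D(X)={2,5,6,8,9}: Y {3,4,5,7}->{3,4,7}; W {2,5,7,8,9}->{2,5}; X {2,5,6,8,9}->{5,6,8,9} => REVISION
Constraint 3 (X != W) on D(X)={5,6,8,9} D(W)={2,5}: no change => not a revision
Constraint 4 (Y < X) on D(Y)={3,4,7} D(X)={5,6,8,9}: no change => not a revision
Total revisions = 1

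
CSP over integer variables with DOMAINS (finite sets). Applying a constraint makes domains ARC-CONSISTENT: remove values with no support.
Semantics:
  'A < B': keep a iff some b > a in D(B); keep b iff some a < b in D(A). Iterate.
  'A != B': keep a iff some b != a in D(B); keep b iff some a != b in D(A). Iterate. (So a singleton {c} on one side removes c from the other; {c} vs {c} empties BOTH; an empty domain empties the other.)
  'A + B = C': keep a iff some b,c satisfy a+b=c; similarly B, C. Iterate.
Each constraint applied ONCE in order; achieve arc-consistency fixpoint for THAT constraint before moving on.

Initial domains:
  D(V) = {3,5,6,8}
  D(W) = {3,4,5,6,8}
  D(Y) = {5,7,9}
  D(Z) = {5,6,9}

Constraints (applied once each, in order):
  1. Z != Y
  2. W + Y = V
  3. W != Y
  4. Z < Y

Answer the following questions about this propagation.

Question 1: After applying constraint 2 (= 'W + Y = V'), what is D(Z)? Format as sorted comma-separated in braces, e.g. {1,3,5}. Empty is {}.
Constraint 1 (Z != Y) on D(Z)={5,6,9} D(Y)={5,7,9}: no change
Constraint 2 (W + Y = V) on D(W)={3,4,5,6,8} D(Y)={5,7,9} D(V)={3,5,6,8}: W {3,4,5,6,8}->{3}; Y {5,7,9}->{5}; V {3,5,6,8}->{8}
So after constraint 2: D(Z) = {5,6,9}

Answer: {5,6,9}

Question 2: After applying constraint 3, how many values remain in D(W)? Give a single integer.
Answer: 1

Derivation:
Constraint 1 (Z != Y) on D(Z)={5,6,9} D(Y)={5,7,9}: no change
Constraint 2 (W + Y = V) on D(W)={3,4,5,6,8} D(Y)={5,7,9} D(V)={3,5,6,8}: W {3,4,5,6,8}->{3}; Y {5,7,9}->{5}; V {3,5,6,8}->{8}
Constraint 3 (W != Y) on D(W)={3} D(Y)={5}: no change
So after constraint 3: D(W)={3}, size = 1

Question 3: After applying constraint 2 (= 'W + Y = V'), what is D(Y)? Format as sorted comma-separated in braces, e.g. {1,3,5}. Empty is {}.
Constraint 1 (Z != Y) on D(Z)={5,6,9} D(Y)={5,7,9}: no change
Constraint 2 (W + Y = V) on D(W)={3,4,5,6,8} D(Y)={5,7,9} D(V)={3,5,6,8}: W {3,4,5,6,8}->{3}; Y {5,7,9}->{5}; V {3,5,6,8}->{8}
So after constraint 2: D(Y) = {5}

Answer: {5}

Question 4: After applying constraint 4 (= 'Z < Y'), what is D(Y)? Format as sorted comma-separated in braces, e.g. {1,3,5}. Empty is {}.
Constraint 1 (Z != Y) on D(Z)={5,6,9} D(Y)={5,7,9}: no change
Constraint 2 (W + Y = V) on D(W)={3,4,5,6,8} D(Y)={5,7,9} D(V)={3,5,6,8}: W {3,4,5,6,8}->{3}; Y {5,7,9}->{5}; V {3,5,6,8}->{8}
Constraint 3 (W != Y) on D(W)={3} D(Y)={5}: no change
Constraint 4 (Z < Y) on D(Z)={5,6,9} D(Y)={5}: Z {5,6,9}->{}; Y {5}->{}
So after constraint 4: D(Y) = {}

Answer: {}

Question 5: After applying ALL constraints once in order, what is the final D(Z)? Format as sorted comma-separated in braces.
Constraint 1 (Z != Y) on D(Z)={5,6,9} D(Y)={5,7,9}: no change
Constraint 2 (W + Y = V) on D(W)={3,4,5,6,8} D(Y)={5,7,9} D(V)={3,5,6,8}: W {3,4,5,6,8}->{3}; Y {5,7,9}->{5}; V {3,5,6,8}->{8}
Constraint 3 (W != Y) on D(W)={3} D(Y)={5}: no change
Constraint 4 (Z < Y) on D(Z)={5,6,9} D(Y)={5}: Z {5,6,9}->{}; Y {5}->{}
So after all 4 constraints: D(Z) = {}

Answer: {}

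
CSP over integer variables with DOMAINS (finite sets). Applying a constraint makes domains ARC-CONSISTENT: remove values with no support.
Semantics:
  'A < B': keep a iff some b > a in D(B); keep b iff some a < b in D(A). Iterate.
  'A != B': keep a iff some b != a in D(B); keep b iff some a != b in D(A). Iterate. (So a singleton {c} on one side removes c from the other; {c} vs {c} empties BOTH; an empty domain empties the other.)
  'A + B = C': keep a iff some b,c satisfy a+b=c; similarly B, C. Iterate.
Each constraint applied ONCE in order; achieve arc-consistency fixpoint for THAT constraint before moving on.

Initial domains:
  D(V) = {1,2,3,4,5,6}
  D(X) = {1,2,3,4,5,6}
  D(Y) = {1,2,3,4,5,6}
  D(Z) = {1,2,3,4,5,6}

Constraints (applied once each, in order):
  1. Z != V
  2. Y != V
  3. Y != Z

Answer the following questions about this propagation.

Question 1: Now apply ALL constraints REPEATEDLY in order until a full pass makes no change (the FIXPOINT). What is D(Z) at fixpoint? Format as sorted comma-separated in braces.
pass 0 (initial): D(Z)={1,2,3,4,5,6}
pass 1: no change
Fixpoint after 1 passes: D(Z) = {1,2,3,4,5,6}

Answer: {1,2,3,4,5,6}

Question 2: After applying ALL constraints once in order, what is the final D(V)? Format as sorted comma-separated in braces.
Answer: {1,2,3,4,5,6}

Derivation:
Constraint 1 (Z != V) on D(Z)={1,2,3,4,5,6} D(V)={1,2,3,4,5,6}: no change
Constraint 2 (Y != V) on D(Y)={1,2,3,4,5,6} D(V)={1,2,3,4,5,6}: no change
Constraint 3 (Y != Z) on D(Y)={1,2,3,4,5,6} D(Z)={1,2,3,4,5,6}: no change
So after all 3 constraints: D(V) = {1,2,3,4,5,6}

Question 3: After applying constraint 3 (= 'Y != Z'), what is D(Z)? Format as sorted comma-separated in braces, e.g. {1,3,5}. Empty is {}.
Constraint 1 (Z != V) on D(Z)={1,2,3,4,5,6} D(V)={1,2,3,4,5,6}: no change
Constraint 2 (Y != V) on D(Y)={1,2,3,4,5,6} D(V)={1,2,3,4,5,6}: no change
Constraint 3 (Y != Z) on D(Y)={1,2,3,4,5,6} D(Z)={1,2,3,4,5,6}: no change
So after constraint 3: D(Z) = {1,2,3,4,5,6}

Answer: {1,2,3,4,5,6}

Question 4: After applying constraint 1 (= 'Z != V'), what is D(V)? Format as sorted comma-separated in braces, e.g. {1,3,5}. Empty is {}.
Constraint 1 (Z != V) on D(Z)={1,2,3,4,5,6} D(V)={1,2,3,4,5,6}: no change
So after constraint 1: D(V) = {1,2,3,4,5,6}

Answer: {1,2,3,4,5,6}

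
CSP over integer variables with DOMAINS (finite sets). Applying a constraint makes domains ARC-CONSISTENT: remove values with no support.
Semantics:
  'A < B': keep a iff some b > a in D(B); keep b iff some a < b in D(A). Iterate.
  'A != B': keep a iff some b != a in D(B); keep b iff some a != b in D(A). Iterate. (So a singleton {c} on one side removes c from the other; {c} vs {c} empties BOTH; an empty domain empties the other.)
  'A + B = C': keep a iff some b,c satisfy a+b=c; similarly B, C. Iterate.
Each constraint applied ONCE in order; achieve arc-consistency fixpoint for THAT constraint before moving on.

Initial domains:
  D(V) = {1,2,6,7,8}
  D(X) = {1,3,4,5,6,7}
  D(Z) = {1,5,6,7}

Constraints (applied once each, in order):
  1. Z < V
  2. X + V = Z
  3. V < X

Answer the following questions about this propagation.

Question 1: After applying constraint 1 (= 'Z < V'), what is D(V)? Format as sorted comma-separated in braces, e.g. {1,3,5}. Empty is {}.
Constraint 1 (Z < V) on D(Z)={1,5,6,7} D(V)={1,2,6,7,8}: V {1,2,6,7,8}->{2,6,7,8}
So after constraint 1: D(V) = {2,6,7,8}

Answer: {2,6,7,8}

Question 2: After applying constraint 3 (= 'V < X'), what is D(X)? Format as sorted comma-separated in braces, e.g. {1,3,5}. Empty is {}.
Constraint 1 (Z < V) on D(Z)={1,5,6,7} D(V)={1,2,6,7,8}: V {1,2,6,7,8}->{2,6,7,8}
Constraint 2 (X + V = Z) on D(X)={1,3,4,5,6,7} D(V)={2,6,7,8} D(Z)={1,5,6,7}: X {1,3,4,5,6,7}->{1,3,4,5}; V {2,6,7,8}->{2,6}; Z {1,5,6,7}->{5,6,7}
Constraint 3 (V < X) on D(V)={2,6} D(X)={1,3,4,5}: V {2,6}->{2}; X {1,3,4,5}->{3,4,5}
So after constraint 3: D(X) = {3,4,5}

Answer: {3,4,5}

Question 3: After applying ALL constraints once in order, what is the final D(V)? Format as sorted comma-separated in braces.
Constraint 1 (Z < V) on D(Z)={1,5,6,7} D(V)={1,2,6,7,8}: V {1,2,6,7,8}->{2,6,7,8}
Constraint 2 (X + V = Z) on D(X)={1,3,4,5,6,7} D(V)={2,6,7,8} D(Z)={1,5,6,7}: X {1,3,4,5,6,7}->{1,3,4,5}; V {2,6,7,8}->{2,6}; Z {1,5,6,7}->{5,6,7}
Constraint 3 (V < X) on D(V)={2,6} D(X)={1,3,4,5}: V {2,6}->{2}; X {1,3,4,5}->{3,4,5}
So after all 3 constraints: D(V) = {2}

Answer: {2}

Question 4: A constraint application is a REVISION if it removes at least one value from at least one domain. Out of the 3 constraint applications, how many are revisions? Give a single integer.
Answer: 3

Derivation:
Constraint 1 (Z < V) on D(Z)={1,5,6,7} D(V)={1,2,6,7,8}: V {1,2,6,7,8}->{2,6,7,8} => REVISION
Constraint 2 (X + V = Z) on D(X)={1,3,4,5,6,7} D(V)={2,6,7,8} D(Z)={1,5,6,7}: X {1,3,4,5,6,7}->{1,3,4,5}; V {2,6,7,8}->{2,6}; Z {1,5,6,7}->{5,6,7} => REVISION
Constraint 3 (V < X) on D(V)={2,6} D(X)={1,3,4,5}: V {2,6}->{2}; X {1,3,4,5}->{3,4,5} => REVISION
Total revisions = 3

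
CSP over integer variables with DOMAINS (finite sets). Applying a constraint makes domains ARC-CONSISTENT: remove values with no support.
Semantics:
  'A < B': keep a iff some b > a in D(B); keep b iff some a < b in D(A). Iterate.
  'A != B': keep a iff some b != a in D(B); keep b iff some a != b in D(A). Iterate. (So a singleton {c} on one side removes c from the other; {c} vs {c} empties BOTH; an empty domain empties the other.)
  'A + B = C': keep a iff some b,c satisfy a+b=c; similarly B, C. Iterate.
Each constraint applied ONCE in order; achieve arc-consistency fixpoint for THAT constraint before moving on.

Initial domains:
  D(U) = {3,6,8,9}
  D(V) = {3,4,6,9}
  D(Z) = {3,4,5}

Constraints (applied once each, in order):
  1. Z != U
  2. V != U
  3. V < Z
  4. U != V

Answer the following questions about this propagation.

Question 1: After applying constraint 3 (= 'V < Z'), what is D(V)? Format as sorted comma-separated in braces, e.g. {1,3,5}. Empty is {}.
Constraint 1 (Z != U) on D(Z)={3,4,5} D(U)={3,6,8,9}: no change
Constraint 2 (V != U) on D(V)={3,4,6,9} D(U)={3,6,8,9}: no change
Constraint 3 (V < Z) on D(V)={3,4,6,9} D(Z)={3,4,5}: V {3,4,6,9}->{3,4}; Z {3,4,5}->{4,5}
So after constraint 3: D(V) = {3,4}

Answer: {3,4}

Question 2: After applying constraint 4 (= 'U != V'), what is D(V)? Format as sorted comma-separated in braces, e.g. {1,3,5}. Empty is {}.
Constraint 1 (Z != U) on D(Z)={3,4,5} D(U)={3,6,8,9}: no change
Constraint 2 (V != U) on D(V)={3,4,6,9} D(U)={3,6,8,9}: no change
Constraint 3 (V < Z) on D(V)={3,4,6,9} D(Z)={3,4,5}: V {3,4,6,9}->{3,4}; Z {3,4,5}->{4,5}
Constraint 4 (U != V) on D(U)={3,6,8,9} D(V)={3,4}: no change
So after constraint 4: D(V) = {3,4}

Answer: {3,4}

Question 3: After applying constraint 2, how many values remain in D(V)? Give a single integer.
Constraint 1 (Z != U) on D(Z)={3,4,5} D(U)={3,6,8,9}: no change
Constraint 2 (V != U) on D(V)={3,4,6,9} D(U)={3,6,8,9}: no change
So after constraint 2: D(V)={3,4,6,9}, size = 4

Answer: 4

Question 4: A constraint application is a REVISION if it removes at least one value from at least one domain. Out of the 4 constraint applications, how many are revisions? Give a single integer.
Answer: 1

Derivation:
Constraint 1 (Z != U) on D(Z)={3,4,5} D(U)={3,6,8,9}: no change => not a revision
Constraint 2 (V != U) on D(V)={3,4,6,9} D(U)={3,6,8,9}: no change => not a revision
Constraint 3 (V < Z) on D(V)={3,4,6,9} D(Z)={3,4,5}: V {3,4,6,9}->{3,4}; Z {3,4,5}->{4,5} => REVISION
Constraint 4 (U != V) on D(U)={3,6,8,9} D(V)={3,4}: no change => not a revision
Total revisions = 1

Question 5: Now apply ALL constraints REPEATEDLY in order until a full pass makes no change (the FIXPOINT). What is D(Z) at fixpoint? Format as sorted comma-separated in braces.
Answer: {4,5}

Derivation:
pass 0 (initial): D(Z)={3,4,5}
pass 1: V {3,4,6,9}->{3,4}; Z {3,4,5}->{4,5}
pass 2: no change
Fixpoint after 2 passes: D(Z) = {4,5}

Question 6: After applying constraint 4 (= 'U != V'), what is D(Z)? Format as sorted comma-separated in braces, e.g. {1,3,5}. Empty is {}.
Constraint 1 (Z != U) on D(Z)={3,4,5} D(U)={3,6,8,9}: no change
Constraint 2 (V != U) on D(V)={3,4,6,9} D(U)={3,6,8,9}: no change
Constraint 3 (V < Z) on D(V)={3,4,6,9} D(Z)={3,4,5}: V {3,4,6,9}->{3,4}; Z {3,4,5}->{4,5}
Constraint 4 (U != V) on D(U)={3,6,8,9} D(V)={3,4}: no change
So after constraint 4: D(Z) = {4,5}

Answer: {4,5}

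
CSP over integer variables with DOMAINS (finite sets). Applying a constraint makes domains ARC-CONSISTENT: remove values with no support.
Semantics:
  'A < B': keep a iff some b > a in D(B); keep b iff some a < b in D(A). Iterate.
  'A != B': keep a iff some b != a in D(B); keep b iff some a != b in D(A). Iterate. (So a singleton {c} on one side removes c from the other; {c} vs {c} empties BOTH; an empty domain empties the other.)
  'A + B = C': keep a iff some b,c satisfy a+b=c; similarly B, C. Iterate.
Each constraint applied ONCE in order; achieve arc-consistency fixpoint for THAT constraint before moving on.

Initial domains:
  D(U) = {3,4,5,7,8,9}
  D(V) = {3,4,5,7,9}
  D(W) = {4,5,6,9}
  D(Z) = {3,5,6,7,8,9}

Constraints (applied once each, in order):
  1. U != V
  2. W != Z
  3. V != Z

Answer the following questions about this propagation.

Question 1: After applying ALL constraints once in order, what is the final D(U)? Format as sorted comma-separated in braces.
Answer: {3,4,5,7,8,9}

Derivation:
Constraint 1 (U != V) on D(U)={3,4,5,7,8,9} D(V)={3,4,5,7,9}: no change
Constraint 2 (W != Z) on D(W)={4,5,6,9} D(Z)={3,5,6,7,8,9}: no change
Constraint 3 (V != Z) on D(V)={3,4,5,7,9} D(Z)={3,5,6,7,8,9}: no change
So after all 3 constraints: D(U) = {3,4,5,7,8,9}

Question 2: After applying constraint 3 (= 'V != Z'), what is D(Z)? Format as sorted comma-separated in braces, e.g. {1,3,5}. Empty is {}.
Constraint 1 (U != V) on D(U)={3,4,5,7,8,9} D(V)={3,4,5,7,9}: no change
Constraint 2 (W != Z) on D(W)={4,5,6,9} D(Z)={3,5,6,7,8,9}: no change
Constraint 3 (V != Z) on D(V)={3,4,5,7,9} D(Z)={3,5,6,7,8,9}: no change
So after constraint 3: D(Z) = {3,5,6,7,8,9}

Answer: {3,5,6,7,8,9}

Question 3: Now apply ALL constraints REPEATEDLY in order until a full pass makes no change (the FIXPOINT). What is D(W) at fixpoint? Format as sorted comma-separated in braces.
Answer: {4,5,6,9}

Derivation:
pass 0 (initial): D(W)={4,5,6,9}
pass 1: no change
Fixpoint after 1 passes: D(W) = {4,5,6,9}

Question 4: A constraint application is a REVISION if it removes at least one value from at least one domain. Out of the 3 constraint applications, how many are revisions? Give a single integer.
Answer: 0

Derivation:
Constraint 1 (U != V) on D(U)={3,4,5,7,8,9} D(V)={3,4,5,7,9}: no change => not a revision
Constraint 2 (W != Z) on D(W)={4,5,6,9} D(Z)={3,5,6,7,8,9}: no change => not a revision
Constraint 3 (V != Z) on D(V)={3,4,5,7,9} D(Z)={3,5,6,7,8,9}: no change => not a revision
Total revisions = 0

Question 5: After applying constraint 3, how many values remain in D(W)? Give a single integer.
Constraint 1 (U != V) on D(U)={3,4,5,7,8,9} D(V)={3,4,5,7,9}: no change
Constraint 2 (W != Z) on D(W)={4,5,6,9} D(Z)={3,5,6,7,8,9}: no change
Constraint 3 (V != Z) on D(V)={3,4,5,7,9} D(Z)={3,5,6,7,8,9}: no change
So after constraint 3: D(W)={4,5,6,9}, size = 4

Answer: 4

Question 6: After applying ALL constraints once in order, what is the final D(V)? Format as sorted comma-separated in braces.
Answer: {3,4,5,7,9}

Derivation:
Constraint 1 (U != V) on D(U)={3,4,5,7,8,9} D(V)={3,4,5,7,9}: no change
Constraint 2 (W != Z) on D(W)={4,5,6,9} D(Z)={3,5,6,7,8,9}: no change
Constraint 3 (V != Z) on D(V)={3,4,5,7,9} D(Z)={3,5,6,7,8,9}: no change
So after all 3 constraints: D(V) = {3,4,5,7,9}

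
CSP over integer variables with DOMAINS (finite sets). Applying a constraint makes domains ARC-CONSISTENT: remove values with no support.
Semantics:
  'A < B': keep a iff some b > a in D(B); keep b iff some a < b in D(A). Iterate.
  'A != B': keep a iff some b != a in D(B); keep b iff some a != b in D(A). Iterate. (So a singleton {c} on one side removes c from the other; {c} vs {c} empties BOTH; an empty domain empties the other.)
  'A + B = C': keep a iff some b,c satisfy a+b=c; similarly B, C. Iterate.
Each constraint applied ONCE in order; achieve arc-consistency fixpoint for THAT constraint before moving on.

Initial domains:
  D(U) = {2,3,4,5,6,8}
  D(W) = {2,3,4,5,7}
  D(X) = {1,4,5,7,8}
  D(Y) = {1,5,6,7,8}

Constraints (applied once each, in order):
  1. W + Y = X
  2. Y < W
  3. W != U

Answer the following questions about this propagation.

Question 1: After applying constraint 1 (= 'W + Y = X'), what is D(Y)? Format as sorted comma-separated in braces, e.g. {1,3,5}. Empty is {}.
Answer: {1,5,6}

Derivation:
Constraint 1 (W + Y = X) on D(W)={2,3,4,5,7} D(Y)={1,5,6,7,8} D(X)={1,4,5,7,8}: W {2,3,4,5,7}->{2,3,4,7}; Y {1,5,6,7,8}->{1,5,6}; X {1,4,5,7,8}->{4,5,7,8}
So after constraint 1: D(Y) = {1,5,6}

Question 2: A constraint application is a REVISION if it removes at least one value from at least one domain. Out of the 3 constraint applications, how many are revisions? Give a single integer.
Answer: 1

Derivation:
Constraint 1 (W + Y = X) on D(W)={2,3,4,5,7} D(Y)={1,5,6,7,8} D(X)={1,4,5,7,8}: W {2,3,4,5,7}->{2,3,4,7}; Y {1,5,6,7,8}->{1,5,6}; X {1,4,5,7,8}->{4,5,7,8} => REVISION
Constraint 2 (Y < W) on D(Y)={1,5,6} D(W)={2,3,4,7}: no change => not a revision
Constraint 3 (W != U) on D(W)={2,3,4,7} D(U)={2,3,4,5,6,8}: no change => not a revision
Total revisions = 1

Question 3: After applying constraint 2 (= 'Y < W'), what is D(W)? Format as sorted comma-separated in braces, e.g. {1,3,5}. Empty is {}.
Answer: {2,3,4,7}

Derivation:
Constraint 1 (W + Y = X) on D(W)={2,3,4,5,7} D(Y)={1,5,6,7,8} D(X)={1,4,5,7,8}: W {2,3,4,5,7}->{2,3,4,7}; Y {1,5,6,7,8}->{1,5,6}; X {1,4,5,7,8}->{4,5,7,8}
Constraint 2 (Y < W) on D(Y)={1,5,6} D(W)={2,3,4,7}: no change
So after constraint 2: D(W) = {2,3,4,7}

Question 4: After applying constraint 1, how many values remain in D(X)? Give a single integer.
Answer: 4

Derivation:
Constraint 1 (W + Y = X) on D(W)={2,3,4,5,7} D(Y)={1,5,6,7,8} D(X)={1,4,5,7,8}: W {2,3,4,5,7}->{2,3,4,7}; Y {1,5,6,7,8}->{1,5,6}; X {1,4,5,7,8}->{4,5,7,8}
So after constraint 1: D(X)={4,5,7,8}, size = 4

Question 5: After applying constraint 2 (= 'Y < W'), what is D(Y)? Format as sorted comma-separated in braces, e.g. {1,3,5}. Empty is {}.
Answer: {1,5,6}

Derivation:
Constraint 1 (W + Y = X) on D(W)={2,3,4,5,7} D(Y)={1,5,6,7,8} D(X)={1,4,5,7,8}: W {2,3,4,5,7}->{2,3,4,7}; Y {1,5,6,7,8}->{1,5,6}; X {1,4,5,7,8}->{4,5,7,8}
Constraint 2 (Y < W) on D(Y)={1,5,6} D(W)={2,3,4,7}: no change
So after constraint 2: D(Y) = {1,5,6}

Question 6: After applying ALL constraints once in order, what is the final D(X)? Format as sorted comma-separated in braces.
Constraint 1 (W + Y = X) on D(W)={2,3,4,5,7} D(Y)={1,5,6,7,8} D(X)={1,4,5,7,8}: W {2,3,4,5,7}->{2,3,4,7}; Y {1,5,6,7,8}->{1,5,6}; X {1,4,5,7,8}->{4,5,7,8}
Constraint 2 (Y < W) on D(Y)={1,5,6} D(W)={2,3,4,7}: no change
Constraint 3 (W != U) on D(W)={2,3,4,7} D(U)={2,3,4,5,6,8}: no change
So after all 3 constraints: D(X) = {4,5,7,8}

Answer: {4,5,7,8}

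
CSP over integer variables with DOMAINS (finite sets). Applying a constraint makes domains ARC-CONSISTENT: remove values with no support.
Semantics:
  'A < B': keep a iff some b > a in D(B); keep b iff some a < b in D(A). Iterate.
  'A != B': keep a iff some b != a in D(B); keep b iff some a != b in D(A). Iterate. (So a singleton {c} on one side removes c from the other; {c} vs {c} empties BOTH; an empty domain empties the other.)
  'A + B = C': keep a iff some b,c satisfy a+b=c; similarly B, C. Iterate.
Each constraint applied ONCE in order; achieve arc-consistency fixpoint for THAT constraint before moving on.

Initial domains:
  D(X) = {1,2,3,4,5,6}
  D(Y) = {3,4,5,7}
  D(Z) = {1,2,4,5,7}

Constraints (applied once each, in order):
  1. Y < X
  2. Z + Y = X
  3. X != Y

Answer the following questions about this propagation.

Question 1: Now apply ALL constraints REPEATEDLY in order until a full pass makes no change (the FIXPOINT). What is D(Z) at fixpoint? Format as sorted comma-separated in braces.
Answer: {1,2}

Derivation:
pass 0 (initial): D(Z)={1,2,4,5,7}
pass 1: X {1,2,3,4,5,6}->{4,5,6}; Y {3,4,5,7}->{3,4,5}; Z {1,2,4,5,7}->{1,2}
pass 2: no change
Fixpoint after 2 passes: D(Z) = {1,2}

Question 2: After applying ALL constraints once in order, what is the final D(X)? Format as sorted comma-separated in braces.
Answer: {4,5,6}

Derivation:
Constraint 1 (Y < X) on D(Y)={3,4,5,7} D(X)={1,2,3,4,5,6}: Y {3,4,5,7}->{3,4,5}; X {1,2,3,4,5,6}->{4,5,6}
Constraint 2 (Z + Y = X) on D(Z)={1,2,4,5,7} D(Y)={3,4,5} D(X)={4,5,6}: Z {1,2,4,5,7}->{1,2}
Constraint 3 (X != Y) on D(X)={4,5,6} D(Y)={3,4,5}: no change
So after all 3 constraints: D(X) = {4,5,6}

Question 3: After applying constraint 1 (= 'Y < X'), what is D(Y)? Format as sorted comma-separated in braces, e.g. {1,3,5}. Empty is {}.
Constraint 1 (Y < X) on D(Y)={3,4,5,7} D(X)={1,2,3,4,5,6}: Y {3,4,5,7}->{3,4,5}; X {1,2,3,4,5,6}->{4,5,6}
So after constraint 1: D(Y) = {3,4,5}

Answer: {3,4,5}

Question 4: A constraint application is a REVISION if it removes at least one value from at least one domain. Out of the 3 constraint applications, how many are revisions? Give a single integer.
Answer: 2

Derivation:
Constraint 1 (Y < X) on D(Y)={3,4,5,7} D(X)={1,2,3,4,5,6}: Y {3,4,5,7}->{3,4,5}; X {1,2,3,4,5,6}->{4,5,6} => REVISION
Constraint 2 (Z + Y = X) on D(Z)={1,2,4,5,7} D(Y)={3,4,5} D(X)={4,5,6}: Z {1,2,4,5,7}->{1,2} => REVISION
Constraint 3 (X != Y) on D(X)={4,5,6} D(Y)={3,4,5}: no change => not a revision
Total revisions = 2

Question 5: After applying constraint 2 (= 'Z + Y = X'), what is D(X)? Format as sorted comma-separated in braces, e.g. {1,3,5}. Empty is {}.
Constraint 1 (Y < X) on D(Y)={3,4,5,7} D(X)={1,2,3,4,5,6}: Y {3,4,5,7}->{3,4,5}; X {1,2,3,4,5,6}->{4,5,6}
Constraint 2 (Z + Y = X) on D(Z)={1,2,4,5,7} D(Y)={3,4,5} D(X)={4,5,6}: Z {1,2,4,5,7}->{1,2}
So after constraint 2: D(X) = {4,5,6}

Answer: {4,5,6}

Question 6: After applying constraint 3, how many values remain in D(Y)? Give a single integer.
Answer: 3

Derivation:
Constraint 1 (Y < X) on D(Y)={3,4,5,7} D(X)={1,2,3,4,5,6}: Y {3,4,5,7}->{3,4,5}; X {1,2,3,4,5,6}->{4,5,6}
Constraint 2 (Z + Y = X) on D(Z)={1,2,4,5,7} D(Y)={3,4,5} D(X)={4,5,6}: Z {1,2,4,5,7}->{1,2}
Constraint 3 (X != Y) on D(X)={4,5,6} D(Y)={3,4,5}: no change
So after constraint 3: D(Y)={3,4,5}, size = 3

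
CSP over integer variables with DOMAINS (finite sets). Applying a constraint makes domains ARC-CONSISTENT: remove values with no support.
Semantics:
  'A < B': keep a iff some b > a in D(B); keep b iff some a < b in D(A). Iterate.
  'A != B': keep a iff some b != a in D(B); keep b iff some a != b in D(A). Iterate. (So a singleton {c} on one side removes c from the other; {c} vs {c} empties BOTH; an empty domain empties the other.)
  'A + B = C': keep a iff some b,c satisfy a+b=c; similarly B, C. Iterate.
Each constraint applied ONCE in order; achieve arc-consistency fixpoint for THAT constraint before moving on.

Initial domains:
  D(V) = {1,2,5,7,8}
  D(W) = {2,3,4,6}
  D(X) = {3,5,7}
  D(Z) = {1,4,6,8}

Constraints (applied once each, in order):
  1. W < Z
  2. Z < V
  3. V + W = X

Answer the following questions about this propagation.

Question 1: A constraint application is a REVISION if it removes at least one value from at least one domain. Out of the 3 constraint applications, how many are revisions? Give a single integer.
Answer: 3

Derivation:
Constraint 1 (W < Z) on D(W)={2,3,4,6} D(Z)={1,4,6,8}: Z {1,4,6,8}->{4,6,8} => REVISION
Constraint 2 (Z < V) on D(Z)={4,6,8} D(V)={1,2,5,7,8}: Z {4,6,8}->{4,6}; V {1,2,5,7,8}->{5,7,8} => REVISION
Constraint 3 (V + W = X) on D(V)={5,7,8} D(W)={2,3,4,6} D(X)={3,5,7}: V {5,7,8}->{5}; W {2,3,4,6}->{2}; X {3,5,7}->{7} => REVISION
Total revisions = 3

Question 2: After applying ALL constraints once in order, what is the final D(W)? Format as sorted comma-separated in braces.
Constraint 1 (W < Z) on D(W)={2,3,4,6} D(Z)={1,4,6,8}: Z {1,4,6,8}->{4,6,8}
Constraint 2 (Z < V) on D(Z)={4,6,8} D(V)={1,2,5,7,8}: Z {4,6,8}->{4,6}; V {1,2,5,7,8}->{5,7,8}
Constraint 3 (V + W = X) on D(V)={5,7,8} D(W)={2,3,4,6} D(X)={3,5,7}: V {5,7,8}->{5}; W {2,3,4,6}->{2}; X {3,5,7}->{7}
So after all 3 constraints: D(W) = {2}

Answer: {2}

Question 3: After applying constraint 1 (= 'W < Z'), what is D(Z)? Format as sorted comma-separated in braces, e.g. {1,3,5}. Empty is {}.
Answer: {4,6,8}

Derivation:
Constraint 1 (W < Z) on D(W)={2,3,4,6} D(Z)={1,4,6,8}: Z {1,4,6,8}->{4,6,8}
So after constraint 1: D(Z) = {4,6,8}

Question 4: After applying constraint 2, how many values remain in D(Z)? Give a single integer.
Constraint 1 (W < Z) on D(W)={2,3,4,6} D(Z)={1,4,6,8}: Z {1,4,6,8}->{4,6,8}
Constraint 2 (Z < V) on D(Z)={4,6,8} D(V)={1,2,5,7,8}: Z {4,6,8}->{4,6}; V {1,2,5,7,8}->{5,7,8}
So after constraint 2: D(Z)={4,6}, size = 2

Answer: 2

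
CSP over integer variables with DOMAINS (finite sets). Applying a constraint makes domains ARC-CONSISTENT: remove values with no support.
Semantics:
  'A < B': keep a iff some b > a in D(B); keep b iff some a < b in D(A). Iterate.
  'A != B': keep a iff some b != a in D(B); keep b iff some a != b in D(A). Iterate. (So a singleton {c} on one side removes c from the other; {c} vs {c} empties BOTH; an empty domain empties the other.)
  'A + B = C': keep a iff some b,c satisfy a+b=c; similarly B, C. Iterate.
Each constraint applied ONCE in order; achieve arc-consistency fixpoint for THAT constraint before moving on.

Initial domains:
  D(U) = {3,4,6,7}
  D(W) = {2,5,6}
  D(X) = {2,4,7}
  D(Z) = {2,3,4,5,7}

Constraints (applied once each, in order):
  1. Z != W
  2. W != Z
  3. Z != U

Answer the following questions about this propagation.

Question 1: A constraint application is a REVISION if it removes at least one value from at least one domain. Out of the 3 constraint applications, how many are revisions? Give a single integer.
Constraint 1 (Z != W) on D(Z)={2,3,4,5,7} D(W)={2,5,6}: no change => not a revision
Constraint 2 (W != Z) on D(W)={2,5,6} D(Z)={2,3,4,5,7}: no change => not a revision
Constraint 3 (Z != U) on D(Z)={2,3,4,5,7} D(U)={3,4,6,7}: no change => not a revision
Total revisions = 0

Answer: 0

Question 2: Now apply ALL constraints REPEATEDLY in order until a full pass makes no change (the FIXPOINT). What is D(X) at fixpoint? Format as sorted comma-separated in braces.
pass 0 (initial): D(X)={2,4,7}
pass 1: no change
Fixpoint after 1 passes: D(X) = {2,4,7}

Answer: {2,4,7}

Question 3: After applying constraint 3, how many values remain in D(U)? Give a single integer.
Constraint 1 (Z != W) on D(Z)={2,3,4,5,7} D(W)={2,5,6}: no change
Constraint 2 (W != Z) on D(W)={2,5,6} D(Z)={2,3,4,5,7}: no change
Constraint 3 (Z != U) on D(Z)={2,3,4,5,7} D(U)={3,4,6,7}: no change
So after constraint 3: D(U)={3,4,6,7}, size = 4

Answer: 4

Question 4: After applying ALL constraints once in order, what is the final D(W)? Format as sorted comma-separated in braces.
Constraint 1 (Z != W) on D(Z)={2,3,4,5,7} D(W)={2,5,6}: no change
Constraint 2 (W != Z) on D(W)={2,5,6} D(Z)={2,3,4,5,7}: no change
Constraint 3 (Z != U) on D(Z)={2,3,4,5,7} D(U)={3,4,6,7}: no change
So after all 3 constraints: D(W) = {2,5,6}

Answer: {2,5,6}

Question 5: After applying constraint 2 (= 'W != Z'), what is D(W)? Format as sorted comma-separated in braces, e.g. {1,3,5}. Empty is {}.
Answer: {2,5,6}

Derivation:
Constraint 1 (Z != W) on D(Z)={2,3,4,5,7} D(W)={2,5,6}: no change
Constraint 2 (W != Z) on D(W)={2,5,6} D(Z)={2,3,4,5,7}: no change
So after constraint 2: D(W) = {2,5,6}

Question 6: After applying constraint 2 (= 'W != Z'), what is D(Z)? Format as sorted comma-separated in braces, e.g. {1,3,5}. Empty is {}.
Answer: {2,3,4,5,7}

Derivation:
Constraint 1 (Z != W) on D(Z)={2,3,4,5,7} D(W)={2,5,6}: no change
Constraint 2 (W != Z) on D(W)={2,5,6} D(Z)={2,3,4,5,7}: no change
So after constraint 2: D(Z) = {2,3,4,5,7}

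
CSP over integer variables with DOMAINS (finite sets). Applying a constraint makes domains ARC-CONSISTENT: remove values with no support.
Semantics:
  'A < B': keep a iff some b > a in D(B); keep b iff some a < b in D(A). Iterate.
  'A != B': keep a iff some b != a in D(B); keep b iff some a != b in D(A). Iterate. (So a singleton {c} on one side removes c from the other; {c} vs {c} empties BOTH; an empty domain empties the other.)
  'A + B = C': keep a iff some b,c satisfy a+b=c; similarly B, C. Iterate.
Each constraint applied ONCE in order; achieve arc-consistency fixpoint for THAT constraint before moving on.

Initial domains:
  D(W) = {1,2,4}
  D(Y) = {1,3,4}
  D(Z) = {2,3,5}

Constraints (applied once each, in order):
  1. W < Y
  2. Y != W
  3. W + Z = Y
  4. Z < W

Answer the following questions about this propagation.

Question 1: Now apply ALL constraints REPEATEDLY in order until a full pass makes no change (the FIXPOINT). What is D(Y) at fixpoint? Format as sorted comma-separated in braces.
pass 0 (initial): D(Y)={1,3,4}
pass 1: W {1,2,4}->{}; Y {1,3,4}->{3,4}; Z {2,3,5}->{}
pass 2: Y {3,4}->{}
pass 3: no change
Fixpoint after 3 passes: D(Y) = {}

Answer: {}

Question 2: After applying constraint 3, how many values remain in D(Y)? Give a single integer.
Answer: 2

Derivation:
Constraint 1 (W < Y) on D(W)={1,2,4} D(Y)={1,3,4}: W {1,2,4}->{1,2}; Y {1,3,4}->{3,4}
Constraint 2 (Y != W) on D(Y)={3,4} D(W)={1,2}: no change
Constraint 3 (W + Z = Y) on D(W)={1,2} D(Z)={2,3,5} D(Y)={3,4}: Z {2,3,5}->{2,3}
So after constraint 3: D(Y)={3,4}, size = 2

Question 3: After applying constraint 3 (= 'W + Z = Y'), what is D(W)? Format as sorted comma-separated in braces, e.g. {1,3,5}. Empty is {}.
Answer: {1,2}

Derivation:
Constraint 1 (W < Y) on D(W)={1,2,4} D(Y)={1,3,4}: W {1,2,4}->{1,2}; Y {1,3,4}->{3,4}
Constraint 2 (Y != W) on D(Y)={3,4} D(W)={1,2}: no change
Constraint 3 (W + Z = Y) on D(W)={1,2} D(Z)={2,3,5} D(Y)={3,4}: Z {2,3,5}->{2,3}
So after constraint 3: D(W) = {1,2}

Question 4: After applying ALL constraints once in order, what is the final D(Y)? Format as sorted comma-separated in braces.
Answer: {3,4}

Derivation:
Constraint 1 (W < Y) on D(W)={1,2,4} D(Y)={1,3,4}: W {1,2,4}->{1,2}; Y {1,3,4}->{3,4}
Constraint 2 (Y != W) on D(Y)={3,4} D(W)={1,2}: no change
Constraint 3 (W + Z = Y) on D(W)={1,2} D(Z)={2,3,5} D(Y)={3,4}: Z {2,3,5}->{2,3}
Constraint 4 (Z < W) on D(Z)={2,3} D(W)={1,2}: Z {2,3}->{}; W {1,2}->{}
So after all 4 constraints: D(Y) = {3,4}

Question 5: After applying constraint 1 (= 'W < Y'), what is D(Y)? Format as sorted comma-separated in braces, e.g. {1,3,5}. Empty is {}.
Answer: {3,4}

Derivation:
Constraint 1 (W < Y) on D(W)={1,2,4} D(Y)={1,3,4}: W {1,2,4}->{1,2}; Y {1,3,4}->{3,4}
So after constraint 1: D(Y) = {3,4}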